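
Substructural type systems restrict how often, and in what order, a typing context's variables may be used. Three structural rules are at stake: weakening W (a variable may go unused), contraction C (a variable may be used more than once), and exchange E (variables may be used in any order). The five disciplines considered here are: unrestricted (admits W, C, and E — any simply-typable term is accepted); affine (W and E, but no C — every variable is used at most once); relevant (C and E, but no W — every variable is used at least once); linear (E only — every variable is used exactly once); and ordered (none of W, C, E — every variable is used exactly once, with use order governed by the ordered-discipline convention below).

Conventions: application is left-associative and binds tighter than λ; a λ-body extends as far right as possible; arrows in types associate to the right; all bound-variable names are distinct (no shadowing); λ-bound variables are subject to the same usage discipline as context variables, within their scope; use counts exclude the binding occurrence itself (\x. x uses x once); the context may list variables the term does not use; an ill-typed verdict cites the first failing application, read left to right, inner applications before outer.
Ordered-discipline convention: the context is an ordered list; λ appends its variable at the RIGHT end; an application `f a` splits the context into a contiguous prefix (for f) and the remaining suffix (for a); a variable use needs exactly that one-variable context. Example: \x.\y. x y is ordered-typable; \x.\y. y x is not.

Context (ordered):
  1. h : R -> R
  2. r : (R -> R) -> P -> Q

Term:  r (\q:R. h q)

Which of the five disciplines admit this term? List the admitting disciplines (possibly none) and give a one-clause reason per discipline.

admitted in: linear, affine, relevant, unrestricted
usage: h: 1; r: 1; q [bound]: 1
order of uses: r, h, q
typing: ✓ — P -> Q
ordered ✗ (no ordered split (uses run r, h, q))
linear ✓ (h, r, q: one use apiece)
affine ✓ (at most one use each (h, r, q))
relevant ✓ (h, r, q: all used, weakening unneeded)
unrestricted ✓ (well-typed at P -> Q; no restrictions here)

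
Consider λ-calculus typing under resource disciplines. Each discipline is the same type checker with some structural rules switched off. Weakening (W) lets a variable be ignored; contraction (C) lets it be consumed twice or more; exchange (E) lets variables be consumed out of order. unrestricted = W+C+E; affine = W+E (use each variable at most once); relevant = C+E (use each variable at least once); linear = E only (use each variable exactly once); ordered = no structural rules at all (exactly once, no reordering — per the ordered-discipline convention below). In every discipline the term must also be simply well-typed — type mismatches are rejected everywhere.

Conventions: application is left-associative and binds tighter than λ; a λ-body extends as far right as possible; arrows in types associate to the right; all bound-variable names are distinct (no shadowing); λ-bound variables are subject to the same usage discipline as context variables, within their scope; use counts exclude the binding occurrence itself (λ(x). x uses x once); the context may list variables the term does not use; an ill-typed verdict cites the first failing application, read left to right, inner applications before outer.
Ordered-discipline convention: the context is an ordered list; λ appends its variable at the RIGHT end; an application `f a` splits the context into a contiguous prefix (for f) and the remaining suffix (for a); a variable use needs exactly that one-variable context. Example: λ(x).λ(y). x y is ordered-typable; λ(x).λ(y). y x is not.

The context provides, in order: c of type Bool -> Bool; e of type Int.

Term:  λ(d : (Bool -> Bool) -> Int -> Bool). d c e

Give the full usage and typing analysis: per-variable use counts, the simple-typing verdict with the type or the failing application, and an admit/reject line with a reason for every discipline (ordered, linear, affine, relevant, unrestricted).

use counts: c ×1; e ×1; d (bound) ×1
order of uses: d, c, e
typing: the term checks, with type ((Bool -> Bool) -> Int -> Bool) -> Bool
ordered ✗ (needs exchange: uses follow d, c, e)
linear ✓ (single use per variable (c, e, d))
affine ✓ (none of c, e, d used more than once)
relevant ✓ (at least one use each (c, e, d))
unrestricted ✓ (type-checks (((Bool -> Bool) -> Int -> Bool) -> Bool) and nothing is barred)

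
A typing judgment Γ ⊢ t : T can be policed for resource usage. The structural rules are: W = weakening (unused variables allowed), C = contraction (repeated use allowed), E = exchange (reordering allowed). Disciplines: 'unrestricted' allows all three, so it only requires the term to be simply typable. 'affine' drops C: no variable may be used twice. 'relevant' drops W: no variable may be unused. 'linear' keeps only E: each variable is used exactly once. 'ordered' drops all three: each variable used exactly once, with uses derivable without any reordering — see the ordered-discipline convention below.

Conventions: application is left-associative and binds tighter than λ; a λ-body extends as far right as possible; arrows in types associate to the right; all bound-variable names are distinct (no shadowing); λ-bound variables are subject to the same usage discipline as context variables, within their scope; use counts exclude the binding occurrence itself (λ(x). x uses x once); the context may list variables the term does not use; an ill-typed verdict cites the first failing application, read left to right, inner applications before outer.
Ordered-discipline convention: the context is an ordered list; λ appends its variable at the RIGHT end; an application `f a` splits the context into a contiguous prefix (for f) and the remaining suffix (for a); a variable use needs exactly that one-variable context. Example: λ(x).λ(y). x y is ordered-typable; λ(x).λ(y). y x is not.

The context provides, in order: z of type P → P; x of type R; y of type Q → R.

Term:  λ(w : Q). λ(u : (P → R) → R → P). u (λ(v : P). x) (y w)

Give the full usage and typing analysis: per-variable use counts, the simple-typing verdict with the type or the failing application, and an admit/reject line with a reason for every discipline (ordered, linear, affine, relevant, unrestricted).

usage: z=0; x=1; y=1; w [bound]=1; u [bound]=1; v [bound]=0
uses in reading order: u, x, y, w
typing: the term checks, with type Q → ((P → R) → R → P) → P
ordered: ✗ — needs weakening: z, v unused
linear: ✗ — needs weakening: z, v unused
affine: ✓ — at most one use each (z, x, y, w, u, v)
relevant: ✗ — needs weakening: z, v unused
unrestricted: ✓ — type-checks (Q → ((P → R) → R → P) → P) and nothing is barred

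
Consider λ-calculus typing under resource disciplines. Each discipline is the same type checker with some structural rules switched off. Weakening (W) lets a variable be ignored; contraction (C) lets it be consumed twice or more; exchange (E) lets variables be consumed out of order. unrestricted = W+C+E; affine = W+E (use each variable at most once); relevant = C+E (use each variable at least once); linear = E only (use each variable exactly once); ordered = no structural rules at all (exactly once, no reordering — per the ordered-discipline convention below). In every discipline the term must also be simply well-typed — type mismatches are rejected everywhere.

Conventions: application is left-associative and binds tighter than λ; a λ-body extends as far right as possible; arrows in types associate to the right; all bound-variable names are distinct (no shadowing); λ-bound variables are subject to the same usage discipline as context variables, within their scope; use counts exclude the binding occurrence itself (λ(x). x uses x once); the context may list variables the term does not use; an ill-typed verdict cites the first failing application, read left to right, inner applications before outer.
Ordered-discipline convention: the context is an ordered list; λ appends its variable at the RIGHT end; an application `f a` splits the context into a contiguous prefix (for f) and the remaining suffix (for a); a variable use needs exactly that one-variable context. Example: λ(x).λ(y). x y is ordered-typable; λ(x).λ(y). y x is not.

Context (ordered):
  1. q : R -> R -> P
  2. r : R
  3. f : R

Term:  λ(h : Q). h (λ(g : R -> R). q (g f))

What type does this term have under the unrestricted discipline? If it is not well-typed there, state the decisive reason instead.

not well-typed under unrestricted — the type mismatch rejects it
variable uses: q: 1, r: 0, f: 1, h (bound): 1, g (bound): 1
left-to-right use order: h, q, g, f
typing: ill-typed: applying a non-function (Q)
summary: ordered ✗ | linear ✗ | affine ✗ | relevant ✗ | unrestricted ✗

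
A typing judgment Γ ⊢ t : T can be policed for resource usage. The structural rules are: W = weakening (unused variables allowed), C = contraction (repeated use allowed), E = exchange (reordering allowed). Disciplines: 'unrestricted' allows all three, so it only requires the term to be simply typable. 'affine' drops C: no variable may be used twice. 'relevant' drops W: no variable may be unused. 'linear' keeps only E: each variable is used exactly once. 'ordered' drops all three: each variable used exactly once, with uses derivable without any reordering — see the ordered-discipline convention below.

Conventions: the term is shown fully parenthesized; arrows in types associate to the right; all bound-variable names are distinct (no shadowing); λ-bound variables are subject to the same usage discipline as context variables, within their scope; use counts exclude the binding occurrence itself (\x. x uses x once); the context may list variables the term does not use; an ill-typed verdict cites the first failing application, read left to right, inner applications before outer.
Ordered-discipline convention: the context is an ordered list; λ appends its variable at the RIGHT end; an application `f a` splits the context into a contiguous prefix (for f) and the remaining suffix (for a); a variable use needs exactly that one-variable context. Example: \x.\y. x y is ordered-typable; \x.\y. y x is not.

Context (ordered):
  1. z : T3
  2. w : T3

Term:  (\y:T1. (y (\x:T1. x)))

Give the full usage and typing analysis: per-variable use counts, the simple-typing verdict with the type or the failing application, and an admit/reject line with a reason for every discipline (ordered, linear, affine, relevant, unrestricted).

counts: z: 0×; w: 0×; y [bound]: 1×; x [bound]: 1×
order of uses: y, x
typing: ill-typed: can't apply a value of type T1
ordered: ✗ — the type mismatch rejects it
linear: ✗ — not simply typable
affine: ✗ — fails simple typing
relevant: ✗ — a type mismatch blocks all five
unrestricted: ✗ — the type mismatch rejects it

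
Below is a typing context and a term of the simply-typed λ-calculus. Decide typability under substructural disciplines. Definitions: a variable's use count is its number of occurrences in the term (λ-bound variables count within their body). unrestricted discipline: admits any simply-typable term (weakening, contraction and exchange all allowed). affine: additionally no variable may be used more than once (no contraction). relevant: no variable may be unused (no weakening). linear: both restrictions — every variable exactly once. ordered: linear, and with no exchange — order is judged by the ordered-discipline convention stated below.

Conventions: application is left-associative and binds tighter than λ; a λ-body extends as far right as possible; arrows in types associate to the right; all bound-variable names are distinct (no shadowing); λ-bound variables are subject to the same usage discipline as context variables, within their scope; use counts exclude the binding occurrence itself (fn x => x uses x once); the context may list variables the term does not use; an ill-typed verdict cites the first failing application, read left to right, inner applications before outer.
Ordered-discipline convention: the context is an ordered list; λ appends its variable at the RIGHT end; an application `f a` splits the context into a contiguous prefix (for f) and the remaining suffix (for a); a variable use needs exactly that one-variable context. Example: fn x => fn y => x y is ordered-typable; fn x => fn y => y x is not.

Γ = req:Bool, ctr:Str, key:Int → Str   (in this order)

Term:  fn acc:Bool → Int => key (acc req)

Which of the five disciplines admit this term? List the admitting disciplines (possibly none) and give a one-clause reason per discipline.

admitting disciplines: affine, unrestricted
counts: req ×1, ctr ×0, key ×1, acc (λ-bound) ×1
use order (left to right): key, acc, req
typing: well-typed — term : (Bool → Int) → Str
ordered: ✗, needs weakening: ctr unused
linear: ✗, needs weakening: ctr unused
affine: ✓, req, ctr, key, acc: no repeats, contraction unneeded
relevant: ✗, needs weakening: ctr unused
unrestricted: ✓, type-checks ((Bool → Int) → Str) and nothing is barred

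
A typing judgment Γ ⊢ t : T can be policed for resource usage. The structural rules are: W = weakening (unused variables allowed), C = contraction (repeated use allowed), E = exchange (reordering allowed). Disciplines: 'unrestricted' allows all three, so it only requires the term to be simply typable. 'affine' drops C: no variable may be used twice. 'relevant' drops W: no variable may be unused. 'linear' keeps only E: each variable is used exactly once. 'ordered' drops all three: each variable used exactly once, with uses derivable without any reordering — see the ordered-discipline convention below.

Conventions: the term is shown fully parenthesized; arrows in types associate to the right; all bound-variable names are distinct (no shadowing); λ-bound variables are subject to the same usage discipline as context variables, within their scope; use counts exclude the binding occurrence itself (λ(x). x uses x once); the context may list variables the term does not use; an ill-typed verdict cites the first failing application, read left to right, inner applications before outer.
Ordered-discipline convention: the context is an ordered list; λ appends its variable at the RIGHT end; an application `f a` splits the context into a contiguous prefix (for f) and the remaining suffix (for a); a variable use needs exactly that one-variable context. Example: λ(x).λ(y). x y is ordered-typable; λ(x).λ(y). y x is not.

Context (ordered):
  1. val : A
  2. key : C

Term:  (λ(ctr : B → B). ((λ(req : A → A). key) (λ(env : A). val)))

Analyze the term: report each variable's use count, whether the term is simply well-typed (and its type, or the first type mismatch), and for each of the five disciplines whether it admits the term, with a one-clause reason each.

use counts: val: 1, key: 1, ctr [bound]: 0, req [bound]: 0, env [bound]: 0
use order (left to right): key, val
typing: the term checks, with type (B → B) → C
ordered ✗ (unused: ctr, req, env — weakening required)
linear ✗ (unused: ctr, req, env — weakening required)
affine ✓ (at most one use each (val, key, ctr, req, env))
relevant ✗ (unused: ctr, req, env — weakening required)
unrestricted ✓ (simply typable at (B → B) → C; W, C, E all held)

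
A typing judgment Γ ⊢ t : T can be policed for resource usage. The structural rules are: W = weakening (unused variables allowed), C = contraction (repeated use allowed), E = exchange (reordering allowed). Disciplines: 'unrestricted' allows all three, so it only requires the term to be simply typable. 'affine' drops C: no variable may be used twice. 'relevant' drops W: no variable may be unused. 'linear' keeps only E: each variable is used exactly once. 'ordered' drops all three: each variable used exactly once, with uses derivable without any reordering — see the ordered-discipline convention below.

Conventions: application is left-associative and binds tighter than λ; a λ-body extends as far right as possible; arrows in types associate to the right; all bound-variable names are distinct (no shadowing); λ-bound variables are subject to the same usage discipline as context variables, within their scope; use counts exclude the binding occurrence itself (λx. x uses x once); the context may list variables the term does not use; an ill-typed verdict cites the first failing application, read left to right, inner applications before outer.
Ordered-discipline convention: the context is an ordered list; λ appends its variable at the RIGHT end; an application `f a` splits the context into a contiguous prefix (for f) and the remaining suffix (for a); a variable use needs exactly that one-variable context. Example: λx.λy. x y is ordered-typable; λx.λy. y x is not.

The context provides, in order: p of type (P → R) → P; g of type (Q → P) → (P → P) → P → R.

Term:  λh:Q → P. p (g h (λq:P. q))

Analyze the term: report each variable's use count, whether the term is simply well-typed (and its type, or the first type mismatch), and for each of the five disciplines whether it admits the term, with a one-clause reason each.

usage: p ×1, g ×1, h (λ-bound) ×1, q (λ-bound) ×1
use order (left to right): p, g, h, q
typing: ✓ — (Q → P) → P
ordered ✓ (p, g, h, q once each; derivable with no W/C/E)
linear ✓ (p, g, h, q: one use apiece)
affine ✓ (at most one use each (p, g, h, q))
relevant ✓ (p, g, h, q: all used, weakening unneeded)
unrestricted ✓ (well-typed at (Q → P) → P; no restrictions here)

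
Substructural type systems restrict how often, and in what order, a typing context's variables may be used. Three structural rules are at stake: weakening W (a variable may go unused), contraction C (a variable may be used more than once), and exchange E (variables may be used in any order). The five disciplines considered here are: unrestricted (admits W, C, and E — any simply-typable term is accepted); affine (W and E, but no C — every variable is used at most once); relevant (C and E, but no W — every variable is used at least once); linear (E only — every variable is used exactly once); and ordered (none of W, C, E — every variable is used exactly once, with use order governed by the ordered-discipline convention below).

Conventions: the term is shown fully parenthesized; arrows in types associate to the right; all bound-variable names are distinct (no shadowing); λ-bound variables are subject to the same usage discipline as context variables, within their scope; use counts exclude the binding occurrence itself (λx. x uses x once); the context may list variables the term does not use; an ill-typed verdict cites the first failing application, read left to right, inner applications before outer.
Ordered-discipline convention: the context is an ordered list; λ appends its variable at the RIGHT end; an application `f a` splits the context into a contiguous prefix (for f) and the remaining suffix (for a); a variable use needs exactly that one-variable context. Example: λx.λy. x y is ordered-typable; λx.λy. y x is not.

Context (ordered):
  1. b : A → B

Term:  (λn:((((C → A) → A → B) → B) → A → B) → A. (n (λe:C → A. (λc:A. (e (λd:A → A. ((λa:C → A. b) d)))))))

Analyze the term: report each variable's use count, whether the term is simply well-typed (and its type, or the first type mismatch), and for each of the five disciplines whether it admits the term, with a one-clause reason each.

usage: b=1, n (λ-bound)=1, e (λ-bound)=1, c (λ-bound)=0, d (λ-bound)=1, a (λ-bound)=0
order of uses: n, e, b, d
typing: ill-typed: a function awaiting C → A gets A → A
ordered ✗ (fails simple typing)
linear ✗ (a type mismatch blocks all five)
affine ✗ (the type mismatch rejects it)
relevant ✗ (not simply typable)
unrestricted ✗ (fails simple typing)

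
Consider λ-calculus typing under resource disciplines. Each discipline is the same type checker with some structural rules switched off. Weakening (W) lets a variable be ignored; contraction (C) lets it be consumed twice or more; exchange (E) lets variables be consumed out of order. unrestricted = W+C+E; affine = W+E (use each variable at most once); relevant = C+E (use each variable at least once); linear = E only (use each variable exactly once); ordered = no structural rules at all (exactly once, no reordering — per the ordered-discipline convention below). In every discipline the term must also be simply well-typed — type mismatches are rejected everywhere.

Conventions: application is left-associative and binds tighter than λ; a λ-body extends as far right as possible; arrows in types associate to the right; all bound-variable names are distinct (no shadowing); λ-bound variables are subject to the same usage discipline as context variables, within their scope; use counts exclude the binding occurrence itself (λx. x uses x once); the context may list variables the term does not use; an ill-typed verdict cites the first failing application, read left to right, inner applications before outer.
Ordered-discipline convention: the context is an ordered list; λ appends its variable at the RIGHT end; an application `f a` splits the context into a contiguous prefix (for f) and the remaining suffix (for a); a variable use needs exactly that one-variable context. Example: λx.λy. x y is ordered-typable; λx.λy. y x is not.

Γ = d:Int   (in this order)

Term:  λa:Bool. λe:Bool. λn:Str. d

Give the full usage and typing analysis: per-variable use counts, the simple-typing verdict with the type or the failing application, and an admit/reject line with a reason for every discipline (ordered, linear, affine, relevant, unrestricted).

usage: d ×1; a (bound) ×0; e (bound) ×0; n (bound) ×0
order of uses: d
typing: well-typed — term : Bool → Bool → Str → Int
ordered ✗ (a, e, n left unused)
linear ✗ (a, e, n left unused)
affine ✓ (d, a, e, n: no repeats, contraction unneeded)
relevant ✗ (a, e, n left unused)
unrestricted ✓ (well-typed at Bool → Bool → Str → Int; no restrictions here)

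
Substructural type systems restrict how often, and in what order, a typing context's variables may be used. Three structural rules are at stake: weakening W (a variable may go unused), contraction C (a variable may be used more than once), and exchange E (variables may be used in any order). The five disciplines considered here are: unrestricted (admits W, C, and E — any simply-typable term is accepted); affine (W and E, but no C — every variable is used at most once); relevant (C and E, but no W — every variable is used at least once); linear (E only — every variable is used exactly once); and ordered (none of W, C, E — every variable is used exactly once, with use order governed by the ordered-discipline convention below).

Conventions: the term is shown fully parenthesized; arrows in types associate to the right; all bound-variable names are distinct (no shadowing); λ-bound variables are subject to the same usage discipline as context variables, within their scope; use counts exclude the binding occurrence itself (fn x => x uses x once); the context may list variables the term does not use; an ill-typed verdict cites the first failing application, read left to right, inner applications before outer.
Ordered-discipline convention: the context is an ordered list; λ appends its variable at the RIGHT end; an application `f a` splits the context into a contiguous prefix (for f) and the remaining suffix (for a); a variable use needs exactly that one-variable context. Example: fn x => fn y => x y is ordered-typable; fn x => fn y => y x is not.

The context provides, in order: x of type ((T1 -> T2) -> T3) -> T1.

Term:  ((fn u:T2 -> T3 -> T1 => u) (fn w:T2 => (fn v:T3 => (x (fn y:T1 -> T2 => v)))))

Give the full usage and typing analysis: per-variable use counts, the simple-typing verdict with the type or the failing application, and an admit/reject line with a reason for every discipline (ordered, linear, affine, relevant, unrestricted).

counts: x: 1; u (λ-bound): 1; w (λ-bound): 0; v (λ-bound): 1; y (λ-bound): 0
use order (left to right): u, x, v
typing: ✓ — T2 -> T3 -> T1
ordered: ✗, needs weakening: w, y unused
linear: ✗, needs weakening: w, y unused
affine: ✓, none of x, u, w, v, y used more than once
relevant: ✗, needs weakening: w, y unused
unrestricted: ✓, type-checks (T2 -> T3 -> T1) and nothing is barred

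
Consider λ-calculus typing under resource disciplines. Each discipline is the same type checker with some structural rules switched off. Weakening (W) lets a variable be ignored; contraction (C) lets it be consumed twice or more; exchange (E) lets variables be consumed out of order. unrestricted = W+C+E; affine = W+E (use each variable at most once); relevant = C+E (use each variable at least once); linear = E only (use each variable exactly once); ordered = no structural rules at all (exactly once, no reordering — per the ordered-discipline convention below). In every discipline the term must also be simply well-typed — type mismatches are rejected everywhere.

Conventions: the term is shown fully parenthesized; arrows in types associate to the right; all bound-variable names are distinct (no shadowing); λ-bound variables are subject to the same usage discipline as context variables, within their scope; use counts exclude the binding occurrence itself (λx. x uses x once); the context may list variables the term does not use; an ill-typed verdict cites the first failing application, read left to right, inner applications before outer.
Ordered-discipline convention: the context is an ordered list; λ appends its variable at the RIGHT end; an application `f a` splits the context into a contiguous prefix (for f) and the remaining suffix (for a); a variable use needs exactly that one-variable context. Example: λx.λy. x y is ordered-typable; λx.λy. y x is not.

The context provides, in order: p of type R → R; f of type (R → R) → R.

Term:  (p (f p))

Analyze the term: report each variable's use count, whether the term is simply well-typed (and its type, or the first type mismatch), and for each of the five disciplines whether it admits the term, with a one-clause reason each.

variable uses: p: 2×, f: 1×
order of uses: p, f, p
typing: well-typed at R
ordered: ✗ — p ×2 used more than once (contraction)
linear: ✗ — p ×2 used more than once (contraction)
affine: ✗ — p ×2 used more than once (contraction)
relevant: ✓ — every one of p, f appears
unrestricted: ✓ — typability at R is all that's needed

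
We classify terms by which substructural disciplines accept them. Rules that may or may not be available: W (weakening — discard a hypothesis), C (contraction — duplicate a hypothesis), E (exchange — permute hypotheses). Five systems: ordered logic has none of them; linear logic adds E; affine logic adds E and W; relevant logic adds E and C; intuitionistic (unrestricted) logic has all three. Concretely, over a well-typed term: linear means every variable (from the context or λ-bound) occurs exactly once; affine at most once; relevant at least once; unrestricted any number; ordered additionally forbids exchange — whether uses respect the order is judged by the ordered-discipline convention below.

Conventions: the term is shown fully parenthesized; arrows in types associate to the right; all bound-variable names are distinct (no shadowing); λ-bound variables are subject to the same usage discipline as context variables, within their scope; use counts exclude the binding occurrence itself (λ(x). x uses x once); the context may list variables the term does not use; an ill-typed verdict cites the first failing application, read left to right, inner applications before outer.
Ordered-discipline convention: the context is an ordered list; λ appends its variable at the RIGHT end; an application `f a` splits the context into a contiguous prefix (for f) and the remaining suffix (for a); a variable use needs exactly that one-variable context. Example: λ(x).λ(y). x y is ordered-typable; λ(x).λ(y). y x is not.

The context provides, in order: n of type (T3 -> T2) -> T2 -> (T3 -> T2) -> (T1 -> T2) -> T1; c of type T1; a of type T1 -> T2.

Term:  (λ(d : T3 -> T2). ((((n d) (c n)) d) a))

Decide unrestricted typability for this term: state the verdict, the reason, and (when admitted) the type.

no — fails simple typing
variable uses: n: 2×; c: 1×; a: 1×; d (bound): 2×
left-to-right use order: n, d, c, n, d, a
typing: ill-typed: applying a non-function (T1)
per-discipline verdicts: ordered ✗; linear ✗; affine ✗; relevant ✗; unrestricted ✗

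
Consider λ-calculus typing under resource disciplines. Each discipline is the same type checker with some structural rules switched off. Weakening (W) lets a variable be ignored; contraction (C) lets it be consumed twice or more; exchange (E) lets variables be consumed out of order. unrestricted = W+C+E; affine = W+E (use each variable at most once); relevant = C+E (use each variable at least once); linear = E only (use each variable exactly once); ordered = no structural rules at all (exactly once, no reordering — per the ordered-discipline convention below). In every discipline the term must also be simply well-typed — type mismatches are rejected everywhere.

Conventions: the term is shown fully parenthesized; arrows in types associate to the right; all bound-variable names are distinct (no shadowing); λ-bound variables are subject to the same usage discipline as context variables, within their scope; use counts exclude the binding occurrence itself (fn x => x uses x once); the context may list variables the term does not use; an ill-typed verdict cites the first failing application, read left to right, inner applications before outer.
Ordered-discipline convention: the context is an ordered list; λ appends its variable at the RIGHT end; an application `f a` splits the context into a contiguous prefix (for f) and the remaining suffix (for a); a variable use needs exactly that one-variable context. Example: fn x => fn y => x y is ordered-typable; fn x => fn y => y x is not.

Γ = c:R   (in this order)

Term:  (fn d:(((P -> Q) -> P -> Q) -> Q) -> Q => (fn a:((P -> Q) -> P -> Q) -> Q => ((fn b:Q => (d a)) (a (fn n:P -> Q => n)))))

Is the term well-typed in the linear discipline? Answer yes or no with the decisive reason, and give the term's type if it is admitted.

no — uses contraction: a ×2; c, b never used (weakening)
counts: c ×0, d [bound] ×1, a [bound] ×2, b [bound] ×0, n [bound] ×1
use order (left to right): d, a, a, n
typing: well-typed at ((((P -> Q) -> P -> Q) -> Q) -> Q) -> (((P -> Q) -> P -> Q) -> Q) -> Q
across the five disciplines: ordered ✗; linear ✗; affine ✗; relevant ✗; unrestricted ✓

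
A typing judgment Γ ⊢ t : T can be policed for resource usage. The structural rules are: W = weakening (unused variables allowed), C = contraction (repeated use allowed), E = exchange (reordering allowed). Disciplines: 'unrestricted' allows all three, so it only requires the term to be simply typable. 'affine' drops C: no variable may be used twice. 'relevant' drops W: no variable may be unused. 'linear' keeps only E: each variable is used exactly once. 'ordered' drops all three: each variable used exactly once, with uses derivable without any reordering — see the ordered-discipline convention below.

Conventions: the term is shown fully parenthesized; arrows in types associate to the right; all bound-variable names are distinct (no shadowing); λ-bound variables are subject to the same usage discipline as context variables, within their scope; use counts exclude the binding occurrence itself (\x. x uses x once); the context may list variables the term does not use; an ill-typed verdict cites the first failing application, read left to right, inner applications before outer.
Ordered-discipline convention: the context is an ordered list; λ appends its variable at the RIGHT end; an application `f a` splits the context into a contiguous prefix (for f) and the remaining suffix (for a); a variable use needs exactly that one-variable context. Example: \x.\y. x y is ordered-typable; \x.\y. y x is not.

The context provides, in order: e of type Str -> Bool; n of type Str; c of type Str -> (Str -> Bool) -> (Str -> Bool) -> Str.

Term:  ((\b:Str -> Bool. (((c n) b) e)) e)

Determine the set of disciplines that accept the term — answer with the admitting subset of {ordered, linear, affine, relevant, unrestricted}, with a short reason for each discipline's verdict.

admitted in: relevant, unrestricted
use counts: e ×2; n ×1; c ×1; b (bound) ×1
order of uses: c, n, b, e, e
typing: ✓ — Str
ordered: ✗ — uses contraction: e ×2
linear: ✗ — uses contraction: e ×2
affine: ✗ — uses contraction: e ×2
relevant: ✓ — at least one use each (e, n, c, b)
unrestricted: ✓ — simply typable at Str; W, C, E all held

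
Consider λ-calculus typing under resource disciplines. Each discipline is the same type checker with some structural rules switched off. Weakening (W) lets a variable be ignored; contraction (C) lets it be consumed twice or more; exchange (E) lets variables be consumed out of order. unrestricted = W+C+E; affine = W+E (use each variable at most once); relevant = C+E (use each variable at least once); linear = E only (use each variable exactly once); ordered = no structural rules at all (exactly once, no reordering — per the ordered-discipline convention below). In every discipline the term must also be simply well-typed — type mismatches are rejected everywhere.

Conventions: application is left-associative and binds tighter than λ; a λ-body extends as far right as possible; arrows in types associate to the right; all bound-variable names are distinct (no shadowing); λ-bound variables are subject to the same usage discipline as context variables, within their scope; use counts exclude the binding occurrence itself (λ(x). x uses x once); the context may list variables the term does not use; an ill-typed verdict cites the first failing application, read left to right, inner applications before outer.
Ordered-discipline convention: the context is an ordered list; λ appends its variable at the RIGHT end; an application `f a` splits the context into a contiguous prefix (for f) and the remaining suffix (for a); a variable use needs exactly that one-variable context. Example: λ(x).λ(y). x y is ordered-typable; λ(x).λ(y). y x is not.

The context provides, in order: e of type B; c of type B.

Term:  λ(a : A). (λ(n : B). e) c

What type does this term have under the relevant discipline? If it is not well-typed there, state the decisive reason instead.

not well-typed under relevant — needs weakening: a, n unused
variable uses: e: 1, c: 1, a (λ-bound): 0, n (λ-bound): 0
use order (left to right): e, c
typing: ✓ — A -> B
across the five disciplines: ordered ✗ | linear ✗ | affine ✓ | relevant ✗ | unrestricted ✓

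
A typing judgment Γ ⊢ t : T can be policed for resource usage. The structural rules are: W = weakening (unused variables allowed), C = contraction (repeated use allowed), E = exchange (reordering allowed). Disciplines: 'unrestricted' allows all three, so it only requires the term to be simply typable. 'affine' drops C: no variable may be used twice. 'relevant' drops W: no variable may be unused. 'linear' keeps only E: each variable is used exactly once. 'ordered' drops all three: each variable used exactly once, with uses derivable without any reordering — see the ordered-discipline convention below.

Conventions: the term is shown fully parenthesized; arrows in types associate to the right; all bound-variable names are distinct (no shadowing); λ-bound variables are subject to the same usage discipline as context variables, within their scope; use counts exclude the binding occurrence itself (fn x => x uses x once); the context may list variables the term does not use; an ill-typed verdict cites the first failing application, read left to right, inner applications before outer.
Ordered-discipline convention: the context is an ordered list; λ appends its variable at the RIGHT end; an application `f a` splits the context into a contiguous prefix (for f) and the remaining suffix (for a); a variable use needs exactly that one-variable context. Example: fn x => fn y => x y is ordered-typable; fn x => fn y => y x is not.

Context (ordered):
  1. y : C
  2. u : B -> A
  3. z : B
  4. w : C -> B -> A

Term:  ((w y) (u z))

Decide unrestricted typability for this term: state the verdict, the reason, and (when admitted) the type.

no — not simply typable
counts: y: 1; u: 1; z: 1; w: 1
uses in reading order: w, y, u, z
typing: ill-typed: an argument A mismatches the expected B
summary: ordered ✗ · linear ✗ · affine ✗ · relevant ✗ · unrestricted ✗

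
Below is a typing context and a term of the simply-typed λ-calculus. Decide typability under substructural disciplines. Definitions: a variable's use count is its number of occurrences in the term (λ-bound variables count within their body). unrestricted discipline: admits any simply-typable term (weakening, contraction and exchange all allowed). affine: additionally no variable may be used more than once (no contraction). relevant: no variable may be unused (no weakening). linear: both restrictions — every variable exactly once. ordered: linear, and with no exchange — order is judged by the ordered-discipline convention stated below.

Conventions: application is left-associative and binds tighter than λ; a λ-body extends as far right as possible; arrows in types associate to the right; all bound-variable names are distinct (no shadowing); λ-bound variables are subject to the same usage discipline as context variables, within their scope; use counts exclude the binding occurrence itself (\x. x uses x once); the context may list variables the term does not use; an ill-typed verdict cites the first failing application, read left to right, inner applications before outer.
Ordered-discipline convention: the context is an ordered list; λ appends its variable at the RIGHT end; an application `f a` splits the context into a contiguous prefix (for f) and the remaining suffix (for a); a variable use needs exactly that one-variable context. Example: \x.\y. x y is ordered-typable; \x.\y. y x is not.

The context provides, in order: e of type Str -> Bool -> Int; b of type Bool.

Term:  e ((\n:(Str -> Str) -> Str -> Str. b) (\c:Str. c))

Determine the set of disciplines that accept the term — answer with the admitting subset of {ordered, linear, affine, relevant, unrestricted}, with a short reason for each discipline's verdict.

admitting disciplines: none
variable uses: e=1, b=1, n (λ-bound)=0, c (λ-bound)=1
uses in reading order: e, b, c
typing: ill-typed: argument of type Str -> Str where (Str -> Str) -> Str -> Str is required
ordered: ✗, a type mismatch blocks all five
linear: ✗, the type mismatch rejects it
affine: ✗, not simply typable
relevant: ✗, fails simple typing
unrestricted: ✗, a type mismatch blocks all five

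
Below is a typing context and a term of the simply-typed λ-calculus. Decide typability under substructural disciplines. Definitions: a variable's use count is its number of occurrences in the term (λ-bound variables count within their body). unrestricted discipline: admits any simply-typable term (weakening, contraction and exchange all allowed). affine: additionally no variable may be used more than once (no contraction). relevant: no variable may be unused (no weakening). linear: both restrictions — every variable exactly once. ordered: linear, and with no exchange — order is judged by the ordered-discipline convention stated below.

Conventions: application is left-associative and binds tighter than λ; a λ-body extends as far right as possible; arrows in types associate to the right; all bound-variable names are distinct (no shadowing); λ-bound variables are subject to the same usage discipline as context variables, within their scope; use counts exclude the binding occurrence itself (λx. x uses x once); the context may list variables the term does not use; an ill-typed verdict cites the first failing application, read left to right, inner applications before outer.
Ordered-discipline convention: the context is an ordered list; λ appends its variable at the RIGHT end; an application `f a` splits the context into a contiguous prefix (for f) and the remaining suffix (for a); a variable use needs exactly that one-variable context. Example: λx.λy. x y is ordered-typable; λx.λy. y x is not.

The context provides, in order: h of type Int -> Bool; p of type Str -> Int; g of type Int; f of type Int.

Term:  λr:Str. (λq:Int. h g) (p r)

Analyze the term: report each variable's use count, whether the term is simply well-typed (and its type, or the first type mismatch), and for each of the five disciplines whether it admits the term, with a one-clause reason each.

variable uses: h ×1, p ×1, g ×1, f ×0, r [bound] ×1, q [bound] ×0
uses in reading order: h, g, p, r
typing: the term checks, with type Str -> Bool
ordered: ✗ — f, q never used (weakening)
linear: ✗ — f, q never used (weakening)
affine: ✓ — none of h, p, g, f, r, q used more than once
relevant: ✗ — f, q never used (weakening)
unrestricted: ✓ — simply typable at Str -> Bool; W, C, E all held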